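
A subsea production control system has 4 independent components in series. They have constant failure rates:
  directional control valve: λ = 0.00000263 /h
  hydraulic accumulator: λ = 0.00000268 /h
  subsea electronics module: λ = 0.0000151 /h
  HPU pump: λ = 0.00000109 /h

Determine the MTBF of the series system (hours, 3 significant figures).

Series of exponential components: λ_sys = Σ λ_i
λ_sys = 0.00000263 + 0.00000268 + 0.0000151 + 0.00000109 = 2.1500e-05 /h
MTBF = 1 / λ_sys = 46500 h

46500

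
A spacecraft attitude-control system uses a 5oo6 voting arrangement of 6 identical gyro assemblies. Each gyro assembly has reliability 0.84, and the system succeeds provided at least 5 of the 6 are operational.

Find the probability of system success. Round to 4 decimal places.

0.7528

R = Σ_{i=5}^{6} C(6,i) p^i (1−p)^{6−i} with p = 0.84
C(6,5)·0.84^5·0.16^1 = 0.401483
C(6,6)·0.84^6·0.16^0 = 0.351298
Sum = 0.7528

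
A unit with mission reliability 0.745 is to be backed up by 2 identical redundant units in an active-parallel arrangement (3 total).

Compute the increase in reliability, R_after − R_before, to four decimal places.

R_before = 0.745
R_after = 1 − (1 − 0.745)^3 = 0.9834
ΔR = 0.9834 − 0.745 = 0.2384

0.2384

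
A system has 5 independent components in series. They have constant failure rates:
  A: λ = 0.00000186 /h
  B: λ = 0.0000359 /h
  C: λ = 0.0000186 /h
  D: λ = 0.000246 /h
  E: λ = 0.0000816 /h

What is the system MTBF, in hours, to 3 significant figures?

2600

Series of exponential components: λ_sys = Σ λ_i
λ_sys = 0.00000186 + 0.0000359 + 0.0000186 + 0.000246 + 0.0000816 = 3.8396e-04 /h
MTBF = 1 / λ_sys = 2600 h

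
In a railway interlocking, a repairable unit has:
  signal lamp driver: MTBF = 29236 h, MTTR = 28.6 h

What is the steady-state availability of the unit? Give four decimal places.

0.9990

A(signal lamp driver) = MTBF/(MTBF+MTTR) = 29236/(29236+28.6) = 0.9990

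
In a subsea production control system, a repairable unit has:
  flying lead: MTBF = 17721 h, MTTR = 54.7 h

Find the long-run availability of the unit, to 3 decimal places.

A(flying lead) = MTBF/(MTBF+MTTR) = 17721/(17721+54.7) = 0.997

0.997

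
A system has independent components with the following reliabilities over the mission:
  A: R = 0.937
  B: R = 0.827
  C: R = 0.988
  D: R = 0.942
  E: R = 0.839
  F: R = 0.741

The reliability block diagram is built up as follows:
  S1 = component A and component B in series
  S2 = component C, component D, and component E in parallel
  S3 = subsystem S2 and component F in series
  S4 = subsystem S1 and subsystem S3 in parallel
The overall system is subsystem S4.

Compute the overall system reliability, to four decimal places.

Series (A and B): 0.937000 × 0.827000 = 0.774899
Parallel (C, D, and E): 1 − (1 − 0.988000)(1 − 0.942000)(1 − 0.839000) = 0.999888
Series ([0.999888] and F): 0.999888 × 0.741000 = 0.740917
Parallel ([0.774899] and [0.740917]): 1 − (1 − 0.774899)(1 − 0.740917) = 0.9417

0.9417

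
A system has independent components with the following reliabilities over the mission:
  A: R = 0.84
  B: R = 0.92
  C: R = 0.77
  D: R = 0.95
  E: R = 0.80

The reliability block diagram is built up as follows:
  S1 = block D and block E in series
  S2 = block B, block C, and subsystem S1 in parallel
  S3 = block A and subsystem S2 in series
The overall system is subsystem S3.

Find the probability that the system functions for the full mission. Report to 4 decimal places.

0.8363

Series (D and E): 0.950000 × 0.800000 = 0.760000
Parallel (B, C, and [0.760000]): 1 − (1 − 0.920000)(1 − 0.770000)(1 − 0.760000) = 0.995584
Series (A and [0.995584]): 0.840000 × 0.995584 = 0.8363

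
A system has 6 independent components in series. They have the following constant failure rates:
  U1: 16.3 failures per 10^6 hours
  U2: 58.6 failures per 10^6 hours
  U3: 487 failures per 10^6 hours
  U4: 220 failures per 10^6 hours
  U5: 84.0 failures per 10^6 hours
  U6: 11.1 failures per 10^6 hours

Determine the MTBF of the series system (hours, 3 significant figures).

Series of exponential components: λ_sys = Σ λ_i
λ_sys = 0.0000163 + 0.0000586 + 0.000487 + 0.000220 + 0.0000840 + 0.0000111 = 8.7700e-04 /h
MTBF = 1 / λ_sys = 1140 h

1140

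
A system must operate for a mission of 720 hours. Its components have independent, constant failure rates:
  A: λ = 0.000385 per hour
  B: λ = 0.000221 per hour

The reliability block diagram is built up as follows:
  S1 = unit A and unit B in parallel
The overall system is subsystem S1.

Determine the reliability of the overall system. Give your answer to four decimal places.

0.9644

R(A) = exp(−0.000385 × 720) = 0.757903
R(B) = exp(−0.000221 × 720) = 0.852894
Parallel (A and B): 1 − (1 − 0.757903)(1 − 0.852894) = 0.9644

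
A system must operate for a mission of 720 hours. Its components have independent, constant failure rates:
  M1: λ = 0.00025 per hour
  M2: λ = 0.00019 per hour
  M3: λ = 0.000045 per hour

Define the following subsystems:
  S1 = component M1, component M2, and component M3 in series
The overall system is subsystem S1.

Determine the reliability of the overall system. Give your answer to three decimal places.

0.705

R(M1) = exp(−0.00025 × 720) = 0.83527
R(M2) = exp(−0.00019 × 720) = 0.87214
R(M3) = exp(−0.000045 × 720) = 0.96812
Series (M1, M2, and M3): 0.83527 × 0.87214 × 0.96812 = 0.705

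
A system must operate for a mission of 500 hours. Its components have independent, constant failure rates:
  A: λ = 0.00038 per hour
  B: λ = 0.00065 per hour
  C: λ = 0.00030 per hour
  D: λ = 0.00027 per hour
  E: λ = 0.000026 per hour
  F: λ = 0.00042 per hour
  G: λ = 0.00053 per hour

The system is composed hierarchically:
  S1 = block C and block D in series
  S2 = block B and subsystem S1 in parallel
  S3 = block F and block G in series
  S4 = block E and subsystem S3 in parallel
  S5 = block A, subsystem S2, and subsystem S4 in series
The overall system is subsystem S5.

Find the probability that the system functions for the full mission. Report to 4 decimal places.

R(A) = exp(−0.00038 × 500) = 0.826959
R(B) = exp(−0.00065 × 500) = 0.722527
R(C) = exp(−0.00030 × 500) = 0.860708
R(D) = exp(−0.00027 × 500) = 0.873716
R(E) = exp(−0.000026 × 500) = 0.987084
R(F) = exp(−0.00042 × 500) = 0.810584
R(G) = exp(−0.00053 × 500) = 0.767206
Series (C and D): 0.860708 × 0.873716 = 0.752014
Parallel (B and [0.752014]): 1 − (1 − 0.722527)(1 − 0.752014) = 0.931191
Series (F and G): 0.810584 × 0.767206 = 0.621885
Parallel (E and [0.621885]): 1 − (1 − 0.987084)(1 − 0.621885) = 0.995116
Series (A, [0.931191], and [0.995116]): 0.826959 × 0.931191 × 0.995116 = 0.7663

0.7663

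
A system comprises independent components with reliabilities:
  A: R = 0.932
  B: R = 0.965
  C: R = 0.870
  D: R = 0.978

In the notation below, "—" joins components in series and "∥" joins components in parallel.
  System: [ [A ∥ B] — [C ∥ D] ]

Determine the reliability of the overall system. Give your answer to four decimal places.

0.9948

Parallel (A and B): 1 − (1 − 0.932000)(1 − 0.965000) = 0.997620
Parallel (C and D): 1 − (1 − 0.870000)(1 − 0.978000) = 0.997140
Series ([0.997620] and [0.997140]): 0.997620 × 0.997140 = 0.9948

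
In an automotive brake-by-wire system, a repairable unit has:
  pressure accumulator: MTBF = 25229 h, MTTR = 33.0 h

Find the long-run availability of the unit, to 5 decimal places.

0.99869

A(pressure accumulator) = MTBF/(MTBF+MTTR) = 25229/(25229+33.0) = 0.99869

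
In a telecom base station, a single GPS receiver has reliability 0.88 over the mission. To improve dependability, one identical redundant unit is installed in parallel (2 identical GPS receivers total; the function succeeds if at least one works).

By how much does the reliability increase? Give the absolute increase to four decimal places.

0.1056

R_before = 0.88
R_after = 1 − (1 − 0.88)^2 = 0.9856
ΔR = 0.9856 − 0.88 = 0.1056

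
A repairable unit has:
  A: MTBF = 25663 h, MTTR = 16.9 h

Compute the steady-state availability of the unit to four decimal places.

0.9993

A(A) = MTBF/(MTBF+MTTR) = 25663/(25663+16.9) = 0.9993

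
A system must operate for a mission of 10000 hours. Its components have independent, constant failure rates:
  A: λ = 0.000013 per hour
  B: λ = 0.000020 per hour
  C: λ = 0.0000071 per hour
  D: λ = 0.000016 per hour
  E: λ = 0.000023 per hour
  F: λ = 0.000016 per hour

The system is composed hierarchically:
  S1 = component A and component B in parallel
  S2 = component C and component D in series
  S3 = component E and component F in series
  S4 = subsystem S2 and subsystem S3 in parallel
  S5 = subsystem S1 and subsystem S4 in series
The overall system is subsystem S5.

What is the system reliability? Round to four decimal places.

R(A) = exp(−0.000013 × 10000) = 0.878095
R(B) = exp(−0.000020 × 10000) = 0.818731
R(C) = exp(−0.0000071 × 10000) = 0.931462
R(D) = exp(−0.000016 × 10000) = 0.852144
R(E) = exp(−0.000023 × 10000) = 0.794534
R(F) = exp(−0.000016 × 10000) = 0.852144
Parallel (A and B): 1 − (1 − 0.878095)(1 − 0.818731) = 0.977902
Series (C and D): 0.931462 × 0.852144 = 0.793740
Series (E and F): 0.794534 × 0.852144 = 0.677057
Parallel ([0.793740] and [0.677057]): 1 − (1 − 0.793740)(1 − 0.677057) = 0.933390
Series ([0.977902] and [0.933390]): 0.977902 × 0.933390 = 0.9128

0.9128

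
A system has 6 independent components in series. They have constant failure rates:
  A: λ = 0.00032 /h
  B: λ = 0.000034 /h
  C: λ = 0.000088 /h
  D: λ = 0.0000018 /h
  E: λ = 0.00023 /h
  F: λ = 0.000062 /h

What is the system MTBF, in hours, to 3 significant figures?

Series of exponential components: λ_sys = Σ λ_i
λ_sys = 0.00032 + 0.000034 + 0.000088 + 0.0000018 + 0.00023 + 0.000062 = 7.3580e-04 /h
MTBF = 1 / λ_sys = 1360 h

1360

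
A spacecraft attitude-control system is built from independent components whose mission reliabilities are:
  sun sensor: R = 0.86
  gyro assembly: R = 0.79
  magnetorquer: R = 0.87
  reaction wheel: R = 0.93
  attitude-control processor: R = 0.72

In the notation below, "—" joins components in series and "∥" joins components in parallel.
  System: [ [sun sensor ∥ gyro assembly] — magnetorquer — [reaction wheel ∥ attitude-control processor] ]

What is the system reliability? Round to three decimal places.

Parallel (sun sensor and gyro assembly): 1 − (1 − 0.86000)(1 − 0.79000) = 0.97060
Parallel (reaction wheel and attitude-control processor): 1 − (1 − 0.93000)(1 − 0.72000) = 0.98040
Series ([0.97060], magnetorquer, and [0.98040]): 0.97060 × 0.87000 × 0.98040 = 0.828

0.828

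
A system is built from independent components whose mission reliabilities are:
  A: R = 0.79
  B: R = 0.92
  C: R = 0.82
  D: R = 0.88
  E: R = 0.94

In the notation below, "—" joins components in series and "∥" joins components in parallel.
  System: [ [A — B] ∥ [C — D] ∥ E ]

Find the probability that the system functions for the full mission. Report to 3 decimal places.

0.995

Series (A and B): 0.79000 × 0.92000 = 0.72680
Series (C and D): 0.82000 × 0.88000 = 0.72160
Parallel ([0.72680], [0.72160], and E): 1 − (1 − 0.72680)(1 − 0.72160)(1 − 0.94000) = 0.995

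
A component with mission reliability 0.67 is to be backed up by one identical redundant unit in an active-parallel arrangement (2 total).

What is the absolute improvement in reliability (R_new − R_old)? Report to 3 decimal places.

R_before = 0.67
R_after = 1 − (1 − 0.67)^2 = 0.891
ΔR = 0.891 − 0.67 = 0.221

0.221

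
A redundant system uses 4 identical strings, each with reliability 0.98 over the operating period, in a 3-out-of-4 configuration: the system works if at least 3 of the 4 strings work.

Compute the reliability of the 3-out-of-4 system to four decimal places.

0.9977

R = Σ_{i=3}^{4} C(4,i) p^i (1−p)^{4−i} with p = 0.98
C(4,3)·0.98^3·0.02^1 = 0.075295
C(4,4)·0.98^4·0.02^0 = 0.922368
Sum = 0.9977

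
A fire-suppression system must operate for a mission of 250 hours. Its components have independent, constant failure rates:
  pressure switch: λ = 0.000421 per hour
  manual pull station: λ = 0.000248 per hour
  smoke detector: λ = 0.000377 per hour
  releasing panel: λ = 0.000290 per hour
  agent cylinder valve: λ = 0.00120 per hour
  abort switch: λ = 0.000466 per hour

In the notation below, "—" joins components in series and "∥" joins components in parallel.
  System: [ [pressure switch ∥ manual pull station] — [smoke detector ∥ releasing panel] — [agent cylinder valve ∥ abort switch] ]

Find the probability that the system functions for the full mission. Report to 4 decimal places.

R(pressure switch) = exp(−0.000421 × 250) = 0.900099
R(manual pull station) = exp(−0.000248 × 250) = 0.939883
R(smoke detector) = exp(−0.000377 × 250) = 0.910055
R(releasing panel) = exp(−0.000290 × 250) = 0.930066
R(agent cylinder valve) = exp(−0.00120 × 250) = 0.740818
R(abort switch) = exp(−0.000466 × 250) = 0.890030
Parallel (pressure switch and manual pull station): 1 − (1 − 0.900099)(1 − 0.939883) = 0.993994
Parallel (smoke detector and releasing panel): 1 − (1 − 0.910055)(1 − 0.930066) = 0.993710
Parallel (agent cylinder valve and abort switch): 1 − (1 − 0.740818)(1 − 0.890030) = 0.971498
Series ([0.993994], [0.993710], and [0.971498]): 0.993994 × 0.993710 × 0.971498 = 0.9596

0.9596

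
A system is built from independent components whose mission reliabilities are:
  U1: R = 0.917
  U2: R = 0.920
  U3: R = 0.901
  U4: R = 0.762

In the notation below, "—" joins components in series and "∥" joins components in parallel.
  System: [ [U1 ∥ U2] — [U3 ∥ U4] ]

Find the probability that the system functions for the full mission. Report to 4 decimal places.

0.9700

Parallel (U1 and U2): 1 − (1 − 0.917000)(1 − 0.920000) = 0.993360
Parallel (U3 and U4): 1 − (1 − 0.901000)(1 − 0.762000) = 0.976438
Series ([0.993360] and [0.976438]): 0.993360 × 0.976438 = 0.9700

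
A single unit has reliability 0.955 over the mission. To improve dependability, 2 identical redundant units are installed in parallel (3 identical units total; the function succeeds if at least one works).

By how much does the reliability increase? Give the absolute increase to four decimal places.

R_before = 0.955
R_after = 1 − (1 − 0.955)^3 = 0.9999
ΔR = 0.9999 − 0.955 = 0.0449

0.0449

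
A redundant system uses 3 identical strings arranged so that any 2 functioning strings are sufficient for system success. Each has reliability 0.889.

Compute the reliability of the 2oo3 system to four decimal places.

R = Σ_{i=2}^{3} C(3,i) p^i (1−p)^{3−i} with p = 0.889
C(3,2)·0.889^2·0.111^1 = 0.263177
C(3,3)·0.889^3·0.111^0 = 0.702595
Sum = 0.9658

0.9658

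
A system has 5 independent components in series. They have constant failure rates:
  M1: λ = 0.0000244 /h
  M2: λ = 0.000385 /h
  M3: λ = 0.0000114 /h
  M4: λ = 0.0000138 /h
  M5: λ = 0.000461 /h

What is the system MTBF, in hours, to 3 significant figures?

Series of exponential components: λ_sys = Σ λ_i
λ_sys = 0.0000244 + 0.000385 + 0.0000114 + 0.0000138 + 0.000461 = 8.9560e-04 /h
MTBF = 1 / λ_sys = 1120 h

1120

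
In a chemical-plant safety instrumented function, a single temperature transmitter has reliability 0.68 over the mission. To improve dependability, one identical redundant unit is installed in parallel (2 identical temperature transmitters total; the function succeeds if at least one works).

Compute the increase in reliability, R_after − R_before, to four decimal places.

0.2176

R_before = 0.68
R_after = 1 − (1 − 0.68)^2 = 0.8976
ΔR = 0.8976 − 0.68 = 0.2176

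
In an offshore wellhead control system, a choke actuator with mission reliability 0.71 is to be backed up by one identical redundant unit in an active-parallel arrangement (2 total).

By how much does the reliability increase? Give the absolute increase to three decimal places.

0.206

R_before = 0.71
R_after = 1 − (1 − 0.71)^2 = 0.916
ΔR = 0.916 − 0.71 = 0.206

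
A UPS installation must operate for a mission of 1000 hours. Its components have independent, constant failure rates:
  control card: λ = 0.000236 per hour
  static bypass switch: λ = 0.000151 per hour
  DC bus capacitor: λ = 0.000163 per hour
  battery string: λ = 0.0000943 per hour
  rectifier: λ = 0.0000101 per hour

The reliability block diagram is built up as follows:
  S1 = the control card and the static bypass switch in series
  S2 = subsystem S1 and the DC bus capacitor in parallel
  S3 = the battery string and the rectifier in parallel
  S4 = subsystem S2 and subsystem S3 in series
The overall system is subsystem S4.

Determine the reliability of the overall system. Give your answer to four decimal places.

R(control card) = exp(−0.000236 × 1000) = 0.789781
R(static bypass switch) = exp(−0.000151 × 1000) = 0.859848
R(DC bus capacitor) = exp(−0.000163 × 1000) = 0.849591
R(battery string) = exp(−0.0000943 × 1000) = 0.910010
R(rectifier) = exp(−0.0000101 × 1000) = 0.989951
Series (control card and static bypass switch): 0.789781 × 0.859848 = 0.679092
Parallel ([0.679092] and DC bus capacitor): 1 − (1 − 0.679092)(1 − 0.849591) = 0.951733
Parallel (battery string and rectifier): 1 − (1 − 0.910010)(1 − 0.989951) = 0.999096
Series ([0.951733] and [0.999096]): 0.951733 × 0.999096 = 0.9509

0.9509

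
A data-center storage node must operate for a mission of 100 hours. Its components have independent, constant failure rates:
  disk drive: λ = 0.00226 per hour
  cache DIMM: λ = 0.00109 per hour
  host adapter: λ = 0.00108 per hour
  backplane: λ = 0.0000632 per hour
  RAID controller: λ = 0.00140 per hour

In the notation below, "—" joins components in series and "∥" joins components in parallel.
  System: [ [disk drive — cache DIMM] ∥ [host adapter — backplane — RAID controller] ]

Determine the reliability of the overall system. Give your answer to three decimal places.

R(disk drive) = exp(−0.00226 × 100) = 0.79772
R(cache DIMM) = exp(−0.00109 × 100) = 0.89673
R(host adapter) = exp(−0.00108 × 100) = 0.89763
R(backplane) = exp(−0.0000632 × 100) = 0.99370
R(RAID controller) = exp(−0.00140 × 100) = 0.86936
Series (disk drive and cache DIMM): 0.79772 × 0.89673 = 0.71534
Series (host adapter, backplane, and RAID controller): 0.89763 × 0.99370 × 0.86936 = 0.77545
Parallel ([0.71534] and [0.77545]): 1 − (1 − 0.71534)(1 − 0.77545) = 0.936

0.936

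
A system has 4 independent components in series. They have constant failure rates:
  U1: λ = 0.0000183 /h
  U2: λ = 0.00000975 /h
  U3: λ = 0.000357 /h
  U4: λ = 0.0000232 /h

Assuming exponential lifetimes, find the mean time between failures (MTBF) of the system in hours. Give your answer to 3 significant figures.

2450

Series of exponential components: λ_sys = Σ λ_i
λ_sys = 0.0000183 + 0.00000975 + 0.000357 + 0.0000232 = 4.0825e-04 /h
MTBF = 1 / λ_sys = 2450 h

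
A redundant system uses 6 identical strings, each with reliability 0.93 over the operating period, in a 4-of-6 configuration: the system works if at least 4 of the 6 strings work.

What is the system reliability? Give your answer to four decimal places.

0.9942

R = Σ_{i=4}^{6} C(6,i) p^i (1−p)^{6−i} with p = 0.93
C(6,4)·0.93^4·0.07^2 = 0.054982
C(6,5)·0.93^5·0.07^1 = 0.292189
C(6,6)·0.93^6·0.07^0 = 0.646990
Sum = 0.9942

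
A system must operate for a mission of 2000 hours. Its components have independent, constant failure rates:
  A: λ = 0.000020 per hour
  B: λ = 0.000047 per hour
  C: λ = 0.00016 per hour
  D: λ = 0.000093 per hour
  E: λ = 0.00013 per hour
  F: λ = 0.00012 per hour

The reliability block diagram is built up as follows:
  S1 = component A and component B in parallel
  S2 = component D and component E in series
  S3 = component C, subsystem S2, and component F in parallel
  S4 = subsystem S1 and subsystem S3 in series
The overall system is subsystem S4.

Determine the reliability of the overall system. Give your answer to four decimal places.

R(A) = exp(−0.000020 × 2000) = 0.960789
R(B) = exp(−0.000047 × 2000) = 0.910283
R(C) = exp(−0.00016 × 2000) = 0.726149
R(D) = exp(−0.000093 × 2000) = 0.830274
R(E) = exp(−0.00013 × 2000) = 0.771052
R(F) = exp(−0.00012 × 2000) = 0.786628
Parallel (A and B): 1 − (1 − 0.960789)(1 − 0.910283) = 0.996482
Series (D and E): 0.830274 × 0.771052 = 0.640184
Parallel (C, [0.640184], and F): 1 − (1 − 0.726149)(1 − 0.640184)(1 − 0.786628) = 0.978975
Series ([0.996482] and [0.978975]): 0.996482 × 0.978975 = 0.9755

0.9755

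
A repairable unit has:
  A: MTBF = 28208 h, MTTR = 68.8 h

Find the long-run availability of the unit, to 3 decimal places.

A(A) = MTBF/(MTBF+MTTR) = 28208/(28208+68.8) = 0.998

0.998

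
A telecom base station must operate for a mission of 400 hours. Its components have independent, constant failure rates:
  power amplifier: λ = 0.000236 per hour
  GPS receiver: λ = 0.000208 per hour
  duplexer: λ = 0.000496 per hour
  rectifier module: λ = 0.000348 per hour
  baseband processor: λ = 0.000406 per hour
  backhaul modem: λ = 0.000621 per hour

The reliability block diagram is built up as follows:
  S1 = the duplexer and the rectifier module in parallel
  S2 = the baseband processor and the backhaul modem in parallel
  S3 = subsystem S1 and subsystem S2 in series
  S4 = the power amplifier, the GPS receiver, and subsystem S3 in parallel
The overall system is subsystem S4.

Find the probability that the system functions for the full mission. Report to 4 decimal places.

0.9996

R(power amplifier) = exp(−0.000236 × 400) = 0.909919
R(GPS receiver) = exp(−0.000208 × 400) = 0.920167
R(duplexer) = exp(−0.000496 × 400) = 0.820042
R(rectifier module) = exp(−0.000348 × 400) = 0.870054
R(baseband processor) = exp(−0.000406 × 400) = 0.850101
R(backhaul modem) = exp(−0.000621 × 400) = 0.780048
Parallel (duplexer and rectifier module): 1 − (1 − 0.820042)(1 − 0.870054) = 0.976615
Parallel (baseband processor and backhaul modem): 1 − (1 − 0.850101)(1 − 0.780048) = 0.967029
Series ([0.976615] and [0.967029]): 0.976615 × 0.967029 = 0.944415
Parallel (power amplifier, GPS receiver, and [0.944415]): 1 − (1 − 0.909919)(1 − 0.920167)(1 − 0.944415) = 0.9996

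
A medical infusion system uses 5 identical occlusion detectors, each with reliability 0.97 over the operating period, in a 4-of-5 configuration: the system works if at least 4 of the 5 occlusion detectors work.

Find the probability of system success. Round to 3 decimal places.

0.992

R = Σ_{i=4}^{5} C(5,i) p^i (1−p)^{5−i} with p = 0.97
C(5,4)·0.97^4·0.03^1 = 0.13279
C(5,5)·0.97^5·0.03^0 = 0.85873
Sum = 0.992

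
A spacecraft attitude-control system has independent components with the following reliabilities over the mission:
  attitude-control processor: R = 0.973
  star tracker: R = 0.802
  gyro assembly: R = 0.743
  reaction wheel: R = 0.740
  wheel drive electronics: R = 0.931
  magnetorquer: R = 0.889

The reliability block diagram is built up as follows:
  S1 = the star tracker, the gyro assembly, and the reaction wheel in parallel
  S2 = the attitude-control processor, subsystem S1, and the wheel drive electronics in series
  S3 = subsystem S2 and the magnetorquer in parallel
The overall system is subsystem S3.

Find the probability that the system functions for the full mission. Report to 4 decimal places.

0.9882

Parallel (star tracker, gyro assembly, and reaction wheel): 1 − (1 − 0.802000)(1 − 0.743000)(1 − 0.740000) = 0.986770
Series (attitude-control processor, [0.986770], and wheel drive electronics): 0.973000 × 0.986770 × 0.931000 = 0.893878
Parallel ([0.893878] and magnetorquer): 1 − (1 − 0.893878)(1 − 0.889000) = 0.9882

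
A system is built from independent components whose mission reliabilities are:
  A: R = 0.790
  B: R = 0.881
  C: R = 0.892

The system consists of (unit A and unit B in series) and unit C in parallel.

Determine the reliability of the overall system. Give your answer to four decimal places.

Series (A and B): 0.790000 × 0.881000 = 0.695990
Parallel ([0.695990] and C): 1 − (1 − 0.695990)(1 − 0.892000) = 0.9672

0.9672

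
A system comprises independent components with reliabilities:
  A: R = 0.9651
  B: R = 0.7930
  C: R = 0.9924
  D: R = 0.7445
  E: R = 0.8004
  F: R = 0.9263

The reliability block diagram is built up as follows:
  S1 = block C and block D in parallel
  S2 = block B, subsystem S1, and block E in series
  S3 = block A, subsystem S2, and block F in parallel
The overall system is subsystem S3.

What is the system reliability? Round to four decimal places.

0.9991

Parallel (C and D): 1 − (1 − 0.992400)(1 − 0.744500) = 0.998058
Series (B, [0.998058], and E): 0.793000 × 0.998058 × 0.800400 = 0.633485
Parallel (A, [0.633485], and F): 1 − (1 − 0.965100)(1 − 0.633485)(1 − 0.926300) = 0.9991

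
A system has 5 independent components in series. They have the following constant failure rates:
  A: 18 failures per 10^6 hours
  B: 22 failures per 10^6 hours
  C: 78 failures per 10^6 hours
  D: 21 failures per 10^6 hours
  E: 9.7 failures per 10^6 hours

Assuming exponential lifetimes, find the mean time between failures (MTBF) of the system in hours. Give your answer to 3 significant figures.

6720

Series of exponential components: λ_sys = Σ λ_i
λ_sys = 0.000018 + 0.000022 + 0.000078 + 0.000021 + 0.0000097 = 1.4870e-04 /h
MTBF = 1 / λ_sys = 6720 h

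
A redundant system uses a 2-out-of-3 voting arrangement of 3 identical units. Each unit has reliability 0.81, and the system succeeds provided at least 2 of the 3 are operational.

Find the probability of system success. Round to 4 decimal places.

0.9054

R = Σ_{i=2}^{3} C(3,i) p^i (1−p)^{3−i} with p = 0.81
C(3,2)·0.81^2·0.19^1 = 0.373977
C(3,3)·0.81^3·0.19^0 = 0.531441
Sum = 0.9054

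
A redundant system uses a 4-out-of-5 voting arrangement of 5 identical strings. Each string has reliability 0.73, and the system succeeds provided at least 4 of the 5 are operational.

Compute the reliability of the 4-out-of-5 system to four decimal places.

0.5907

R = Σ_{i=4}^{5} C(5,i) p^i (1−p)^{5−i} with p = 0.73
C(5,4)·0.73^4·0.27^1 = 0.383376
C(5,5)·0.73^5·0.27^0 = 0.207307
Sum = 0.5907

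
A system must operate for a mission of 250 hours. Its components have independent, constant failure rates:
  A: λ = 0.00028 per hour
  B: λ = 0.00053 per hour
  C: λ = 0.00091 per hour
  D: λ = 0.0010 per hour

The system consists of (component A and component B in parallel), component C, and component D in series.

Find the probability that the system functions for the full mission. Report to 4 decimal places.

R(A) = exp(−0.00028 × 250) = 0.932394
R(B) = exp(−0.00053 × 250) = 0.875903
R(C) = exp(−0.00091 × 250) = 0.796522
R(D) = exp(−0.0010 × 250) = 0.778801
Parallel (A and B): 1 − (1 − 0.932394)(1 − 0.875903) = 0.991610
Series ([0.991610], C, and D): 0.991610 × 0.796522 × 0.778801 = 0.6151

0.6151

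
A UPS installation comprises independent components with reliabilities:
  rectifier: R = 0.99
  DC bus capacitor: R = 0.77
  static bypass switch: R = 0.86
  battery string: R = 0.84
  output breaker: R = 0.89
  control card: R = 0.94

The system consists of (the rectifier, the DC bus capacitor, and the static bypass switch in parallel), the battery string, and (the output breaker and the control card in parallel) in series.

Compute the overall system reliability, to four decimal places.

Parallel (rectifier, DC bus capacitor, and static bypass switch): 1 − (1 − 0.990000)(1 − 0.770000)(1 − 0.860000) = 0.999678
Parallel (output breaker and control card): 1 − (1 − 0.890000)(1 − 0.940000) = 0.993400
Series ([0.999678], battery string, and [0.993400]): 0.999678 × 0.840000 × 0.993400 = 0.8342

0.8342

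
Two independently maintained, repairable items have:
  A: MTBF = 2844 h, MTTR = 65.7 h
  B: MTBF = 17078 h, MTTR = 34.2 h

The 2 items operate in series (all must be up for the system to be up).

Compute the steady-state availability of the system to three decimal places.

0.975

A(A) = MTBF/(MTBF+MTTR) = 2844/(2844+65.7) = 0.977420
A(B) = MTBF/(MTBF+MTTR) = 17078/(17078+34.2) = 0.998001
Series availability: 0.977420 × 0.998001 = 0.975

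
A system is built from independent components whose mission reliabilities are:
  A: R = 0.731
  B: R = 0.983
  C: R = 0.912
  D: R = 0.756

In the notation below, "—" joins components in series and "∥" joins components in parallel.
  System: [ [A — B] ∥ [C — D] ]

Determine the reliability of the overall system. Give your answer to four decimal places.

0.9126

Series (A and B): 0.731000 × 0.983000 = 0.718573
Series (C and D): 0.912000 × 0.756000 = 0.689472
Parallel ([0.718573] and [0.689472]): 1 − (1 − 0.718573)(1 − 0.689472) = 0.9126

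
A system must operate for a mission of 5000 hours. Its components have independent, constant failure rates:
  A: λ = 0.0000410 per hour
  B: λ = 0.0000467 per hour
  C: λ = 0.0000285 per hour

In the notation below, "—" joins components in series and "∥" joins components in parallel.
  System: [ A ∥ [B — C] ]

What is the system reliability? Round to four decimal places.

0.9419

R(A) = exp(−0.0000410 × 5000) = 0.814647
R(B) = exp(−0.0000467 × 5000) = 0.791758
R(C) = exp(−0.0000285 × 5000) = 0.867188
Series (B and C): 0.791758 × 0.867188 = 0.686603
Parallel (A and [0.686603]): 1 − (1 − 0.814647)(1 − 0.686603) = 0.9419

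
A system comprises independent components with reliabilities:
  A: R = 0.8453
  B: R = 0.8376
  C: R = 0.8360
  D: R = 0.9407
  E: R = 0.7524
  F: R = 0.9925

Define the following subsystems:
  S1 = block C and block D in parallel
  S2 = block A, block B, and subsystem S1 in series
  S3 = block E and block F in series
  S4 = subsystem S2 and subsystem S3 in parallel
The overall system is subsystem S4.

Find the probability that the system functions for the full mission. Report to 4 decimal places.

Parallel (C and D): 1 − (1 − 0.836000)(1 − 0.940700) = 0.990275
Series (A, B, and [0.990275]): 0.845300 × 0.837600 × 0.990275 = 0.701138
Series (E and F): 0.752400 × 0.992500 = 0.746757
Parallel ([0.701138] and [0.746757]): 1 − (1 − 0.701138)(1 − 0.746757) = 0.9243

0.9243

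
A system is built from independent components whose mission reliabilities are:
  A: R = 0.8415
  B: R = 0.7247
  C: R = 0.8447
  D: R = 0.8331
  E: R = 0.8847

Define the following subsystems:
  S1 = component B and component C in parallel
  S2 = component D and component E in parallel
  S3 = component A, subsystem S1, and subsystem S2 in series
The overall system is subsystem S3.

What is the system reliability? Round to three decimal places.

Parallel (B and C): 1 − (1 − 0.72470)(1 − 0.84470) = 0.95725
Parallel (D and E): 1 − (1 − 0.83310)(1 − 0.88470) = 0.98076
Series (A, [0.95725], and [0.98076]): 0.84150 × 0.95725 × 0.98076 = 0.790

0.790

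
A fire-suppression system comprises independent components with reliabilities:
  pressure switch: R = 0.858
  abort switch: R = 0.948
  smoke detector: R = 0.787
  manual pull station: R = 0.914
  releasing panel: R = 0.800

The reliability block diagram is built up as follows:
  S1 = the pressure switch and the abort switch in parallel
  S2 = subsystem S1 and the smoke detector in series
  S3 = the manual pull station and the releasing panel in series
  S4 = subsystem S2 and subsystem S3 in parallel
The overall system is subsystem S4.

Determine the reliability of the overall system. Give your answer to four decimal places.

0.9412

Parallel (pressure switch and abort switch): 1 − (1 − 0.858000)(1 − 0.948000) = 0.992616
Series ([0.992616] and smoke detector): 0.992616 × 0.787000 = 0.781189
Series (manual pull station and releasing panel): 0.914000 × 0.800000 = 0.731200
Parallel ([0.781189] and [0.731200]): 1 − (1 − 0.781189)(1 − 0.731200) = 0.9412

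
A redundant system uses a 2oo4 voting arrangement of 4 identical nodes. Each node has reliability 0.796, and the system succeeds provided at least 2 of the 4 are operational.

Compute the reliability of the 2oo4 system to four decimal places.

0.9712

R = Σ_{i=2}^{4} C(4,i) p^i (1−p)^{4−i} with p = 0.796
C(4,2)·0.796^2·0.204^2 = 0.158211
C(4,3)·0.796^3·0.204^1 = 0.411556
C(4,4)·0.796^4·0.204^0 = 0.401469
Sum = 0.9712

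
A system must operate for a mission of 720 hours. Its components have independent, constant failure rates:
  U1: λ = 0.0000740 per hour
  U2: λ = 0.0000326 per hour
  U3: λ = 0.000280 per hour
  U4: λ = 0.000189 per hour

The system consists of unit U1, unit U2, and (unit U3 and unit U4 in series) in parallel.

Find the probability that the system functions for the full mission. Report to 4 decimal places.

R(U1) = exp(−0.0000740 × 720) = 0.948115
R(U2) = exp(−0.0000326 × 720) = 0.976801
R(U3) = exp(−0.000280 × 720) = 0.817422
R(U4) = exp(−0.000189 × 720) = 0.872773
Series (U3 and U4): 0.817422 × 0.872773 = 0.713424
Parallel (U1, U2, and [0.713424]): 1 − (1 − 0.948115)(1 − 0.976801)(1 − 0.713424) = 0.9997

0.9997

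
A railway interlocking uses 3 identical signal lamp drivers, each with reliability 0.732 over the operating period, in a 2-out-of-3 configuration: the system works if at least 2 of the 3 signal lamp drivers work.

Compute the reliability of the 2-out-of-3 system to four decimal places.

0.8230

R = Σ_{i=2}^{3} C(3,i) p^i (1−p)^{3−i} with p = 0.732
C(3,2)·0.732^2·0.268^1 = 0.430802
C(3,3)·0.732^3·0.268^0 = 0.392223
Sum = 0.8230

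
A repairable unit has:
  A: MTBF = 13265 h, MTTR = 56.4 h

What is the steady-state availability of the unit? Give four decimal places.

0.9958

A(A) = MTBF/(MTBF+MTTR) = 13265/(13265+56.4) = 0.9958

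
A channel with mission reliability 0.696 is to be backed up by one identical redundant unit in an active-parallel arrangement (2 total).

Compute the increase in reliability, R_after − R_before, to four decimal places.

R_before = 0.696
R_after = 1 − (1 − 0.696)^2 = 0.9076
ΔR = 0.9076 − 0.696 = 0.2116

0.2116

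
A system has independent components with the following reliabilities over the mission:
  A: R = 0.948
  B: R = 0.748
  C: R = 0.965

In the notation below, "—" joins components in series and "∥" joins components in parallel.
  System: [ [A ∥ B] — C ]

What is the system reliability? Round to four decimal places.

Parallel (A and B): 1 − (1 − 0.948000)(1 − 0.748000) = 0.986896
Series ([0.986896] and C): 0.986896 × 0.965000 = 0.9524

0.9524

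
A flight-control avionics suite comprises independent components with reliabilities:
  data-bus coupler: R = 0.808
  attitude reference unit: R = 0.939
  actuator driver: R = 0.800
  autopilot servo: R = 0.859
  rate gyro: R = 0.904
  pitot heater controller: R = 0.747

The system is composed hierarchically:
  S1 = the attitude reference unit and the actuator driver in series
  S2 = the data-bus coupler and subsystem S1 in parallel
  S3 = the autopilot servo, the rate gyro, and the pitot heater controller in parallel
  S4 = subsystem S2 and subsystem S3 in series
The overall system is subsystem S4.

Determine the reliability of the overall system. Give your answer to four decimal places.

0.9490

Series (attitude reference unit and actuator driver): 0.939000 × 0.800000 = 0.751200
Parallel (data-bus coupler and [0.751200]): 1 − (1 − 0.808000)(1 − 0.751200) = 0.952230
Parallel (autopilot servo, rate gyro, and pitot heater controller): 1 − (1 − 0.859000)(1 − 0.904000)(1 − 0.747000) = 0.996575
Series ([0.952230] and [0.996575]): 0.952230 × 0.996575 = 0.9490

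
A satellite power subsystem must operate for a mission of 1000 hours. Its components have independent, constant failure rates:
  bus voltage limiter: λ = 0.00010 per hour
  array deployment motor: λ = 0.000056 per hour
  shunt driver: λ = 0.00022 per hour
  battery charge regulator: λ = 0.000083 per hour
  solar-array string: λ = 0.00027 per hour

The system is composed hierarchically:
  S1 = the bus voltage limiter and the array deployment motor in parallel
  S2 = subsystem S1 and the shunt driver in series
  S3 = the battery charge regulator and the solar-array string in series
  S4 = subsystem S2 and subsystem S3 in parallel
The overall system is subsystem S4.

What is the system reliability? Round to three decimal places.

R(bus voltage limiter) = exp(−0.00010 × 1000) = 0.90484
R(array deployment motor) = exp(−0.000056 × 1000) = 0.94554
R(shunt driver) = exp(−0.00022 × 1000) = 0.80252
R(battery charge regulator) = exp(−0.000083 × 1000) = 0.92035
R(solar-array string) = exp(−0.00027 × 1000) = 0.76338
Parallel (bus voltage limiter and array deployment motor): 1 − (1 − 0.90484)(1 − 0.94554) = 0.99482
Series ([0.99482] and shunt driver): 0.99482 × 0.80252 = 0.79836
Series (battery charge regulator and solar-array string): 0.92035 × 0.76338 = 0.70258
Parallel ([0.79836] and [0.70258]): 1 − (1 − 0.79836)(1 − 0.70258) = 0.940

0.940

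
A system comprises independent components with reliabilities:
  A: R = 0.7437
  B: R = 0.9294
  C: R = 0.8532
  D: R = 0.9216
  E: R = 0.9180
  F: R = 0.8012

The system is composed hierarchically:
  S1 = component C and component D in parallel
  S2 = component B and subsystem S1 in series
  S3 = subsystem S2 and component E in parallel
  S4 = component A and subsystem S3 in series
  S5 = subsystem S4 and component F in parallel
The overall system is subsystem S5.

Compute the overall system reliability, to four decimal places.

Parallel (C and D): 1 − (1 − 0.853200)(1 − 0.921600) = 0.988491
Series (B and [0.988491]): 0.929400 × 0.988491 = 0.918704
Parallel ([0.918704] and E): 1 − (1 − 0.918704)(1 − 0.918000) = 0.993334
Series (A and [0.993334]): 0.743700 × 0.993334 = 0.738742
Parallel ([0.738742] and F): 1 − (1 − 0.738742)(1 − 0.801200) = 0.9481

0.9481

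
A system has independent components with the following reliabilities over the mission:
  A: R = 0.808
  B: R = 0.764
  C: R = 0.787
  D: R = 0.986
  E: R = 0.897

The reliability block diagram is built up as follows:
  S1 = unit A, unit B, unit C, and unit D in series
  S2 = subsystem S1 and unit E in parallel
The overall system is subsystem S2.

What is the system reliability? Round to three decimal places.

Series (A, B, C, and D): 0.80800 × 0.76400 × 0.78700 × 0.98600 = 0.47902
Parallel ([0.47902] and E): 1 − (1 − 0.47902)(1 − 0.89700) = 0.946

0.946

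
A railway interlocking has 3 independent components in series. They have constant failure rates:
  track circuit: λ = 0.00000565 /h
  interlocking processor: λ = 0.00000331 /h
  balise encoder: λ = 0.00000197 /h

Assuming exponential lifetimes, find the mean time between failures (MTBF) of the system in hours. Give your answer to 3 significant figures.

Series of exponential components: λ_sys = Σ λ_i
λ_sys = 0.00000565 + 0.00000331 + 0.00000197 = 1.0930e-05 /h
MTBF = 1 / λ_sys = 91500 h

91500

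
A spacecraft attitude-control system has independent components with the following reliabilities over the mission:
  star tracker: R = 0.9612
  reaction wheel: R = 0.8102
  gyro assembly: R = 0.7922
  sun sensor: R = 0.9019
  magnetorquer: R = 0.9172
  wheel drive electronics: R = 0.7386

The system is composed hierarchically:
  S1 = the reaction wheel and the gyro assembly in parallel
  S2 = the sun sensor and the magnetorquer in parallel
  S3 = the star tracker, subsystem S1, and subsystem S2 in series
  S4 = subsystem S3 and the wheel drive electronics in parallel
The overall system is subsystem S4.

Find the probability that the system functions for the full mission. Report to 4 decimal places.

0.9780

Parallel (reaction wheel and gyro assembly): 1 − (1 − 0.810200)(1 − 0.792200) = 0.960560
Parallel (sun sensor and magnetorquer): 1 − (1 − 0.901900)(1 − 0.917200) = 0.991877
Series (star tracker, [0.960560], and [0.991877]): 0.961200 × 0.960560 × 0.991877 = 0.915790
Parallel ([0.915790] and wheel drive electronics): 1 − (1 − 0.915790)(1 − 0.738600) = 0.9780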